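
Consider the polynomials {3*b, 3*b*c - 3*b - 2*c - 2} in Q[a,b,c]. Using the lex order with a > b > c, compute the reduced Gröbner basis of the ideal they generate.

f_1 = 3*b, LT = b.
f_2 = 3*b*c - 3*b - 2*c - 2, LT = b*c.

S(f_1,f_2): lcm = b*c. S = b + 2/3*c + 2/3.
  leading term b: subtract (1/3)·f_1 from b + 2/3*c + 2/3 → 2/3*c + 2/3
  leading term c: no divisor's leading term divides it; move 2/3*c to the remainder.
  leading term 1: no divisor's leading term divides it; move 2/3 to the remainder.
  remainder 2/3*c + 2/3 ≠ 0; add g_3 = 2/3*c + 2/3 to the basis.

The other S-polynomials (S(f_1,g_3), S(f_2,g_3)) all reduce to 0 modulo the current basis, so we have a Gröbner basis.
Inter-reduce: drop elements whose leading term is divisible by another's, tail-reduce, and make monic.

G = {b, c + 1}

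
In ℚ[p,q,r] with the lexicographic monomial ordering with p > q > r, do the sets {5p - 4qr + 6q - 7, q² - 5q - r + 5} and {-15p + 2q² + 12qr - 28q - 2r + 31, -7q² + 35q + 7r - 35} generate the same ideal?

For a fixed monomial order, each ideal has a unique reduced Gröbner basis; comparing bases decides equality.
Buchberger on the first generating set:
f_1 = 5p - 4qr + 6q - 7, LT = p.
f_2 = q² - 5q - r + 5, LT = q².

The S-polynomials (S(f_1,f_2)) all reduce to 0 modulo the current basis, so we have a Gröbner basis.
Inter-reduce: drop elements whose leading term is divisible by another's, tail-reduce, and make monic.
Reduced Gröbner basis: {p - ⅘qr + 6/5q - 7/5, q² - 5q - r + 5}.

Buchberger on the second generating set:
h_1 = -15p + 2q² + 12qr - 28q - 2r + 31, LT = p.
h_2 = -7q² + 35q + 7r - 35, LT = q².

The S-polynomials (S(h_1,h_2)) all reduce to 0 modulo the current basis, so we have a Gröbner basis.
Inter-reduce: drop elements whose leading term is divisible by another's, tail-reduce, and make monic.
Reduced Gröbner basis: {p - ⅘qr + 6/5q - 7/5, q² - 5q - r + 5}.

Same reduced basis, so the two generating sets span the same ideal.
The choice of monomial ordering does not affect the verdict — as long as both bases are computed under the same ordering, their equality decides ideal equality.

Yes, the ideals are equal.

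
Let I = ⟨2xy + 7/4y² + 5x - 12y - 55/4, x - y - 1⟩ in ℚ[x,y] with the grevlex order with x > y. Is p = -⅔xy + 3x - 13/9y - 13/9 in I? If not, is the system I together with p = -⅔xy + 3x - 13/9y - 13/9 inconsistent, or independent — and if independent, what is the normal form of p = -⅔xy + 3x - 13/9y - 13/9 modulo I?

First compute the reduced Gröbner basis of I by Buchberger's algorithm.
f_1 = 2xy + 7/4y² + 5x - 12y - 55/4, LT = xy.
f_2 = x - y - 1, LT = x.

S(f_1,f_2): lcm = xy. S = 15/8y² + 5/2x - 5y - 55/8.
  reduce S modulo (f_1, f_2):
  remainder 15/8y² - 5/2y - 35/8 ≠ 0; add h_3 = 15/8y² - 5/2y - 35/8 to the basis.

The other S-polynomials (S(f_1,h_3), S(f_2,h_3)) all reduce to 0 modulo the current basis, so we have a Gröbner basis.
Inter-reduce: drop elements whose leading term is divisible by another's, tail-reduce, and make monic.
Reduced Gröbner basis: {y² - 4/3y - 7/3, x - y - 1}.
Label its elements g_1 = y² - 4/3y - 7/3, g_2 = x - y - 1.

Reduce p = -⅔xy + 3x - 13/9y - 13/9 modulo G:
  leading term xy: subtract (-⅔y)·g_2 from -⅔xy + 3x - 13/9y - 13/9 → -⅔y² + 3x - 19/9y - 13/9
  leading term y²: subtract (-⅔)·g_1 from -⅔y² + 3x - 19/9y - 13/9 → 3x - 3y - 3
  leading term x: subtract (3)·g_2 from 3x - 3y - 3 → 0
  normal form = 0.
Since the normal form is 0, p ∈ I.

The remainder on division by a Gröbner basis is unique — it is the normal form.

-⅔xy + 3x - 13/9y - 13/9 lies in I (it reduces to 0).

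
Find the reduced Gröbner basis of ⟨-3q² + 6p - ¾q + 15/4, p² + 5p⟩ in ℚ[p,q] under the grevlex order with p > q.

The reduced Gröbner basis is the canonical form of the ideal for this ordering.

f_1 = -3q² + 6p - ¾q + 15/4, LT = q².
f_2 = p² + 5p, LT = p².

The S-polynomials (S(f_1,f_2)) all reduce to 0 modulo the current basis, so we have a Gröbner basis.

G = {p² + 5p, q² - 2p + ¼q - 5/4}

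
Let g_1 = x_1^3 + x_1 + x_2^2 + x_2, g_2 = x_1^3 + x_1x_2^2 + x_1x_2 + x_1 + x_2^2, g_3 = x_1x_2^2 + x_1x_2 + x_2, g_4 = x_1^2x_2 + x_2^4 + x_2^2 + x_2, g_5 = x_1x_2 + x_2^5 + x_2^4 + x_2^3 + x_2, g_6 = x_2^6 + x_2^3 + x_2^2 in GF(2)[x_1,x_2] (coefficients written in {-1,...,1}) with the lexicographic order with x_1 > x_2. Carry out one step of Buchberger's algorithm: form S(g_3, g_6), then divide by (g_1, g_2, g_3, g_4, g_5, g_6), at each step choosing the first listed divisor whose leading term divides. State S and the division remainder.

lcm(LM(g_3), LM(g_6)) = x_1x_2^6.
S = (lcm/LT(g_3))·g_3 − (lcm/LT(g_6))·g_6 = x_1x_2^5 + x_1x_2^3 + x_1x_2^2 + x_2^5.
Reduce S modulo (g_1, g_2, g_3, g_4, g_5, g_6) in that order:
  leading term x_1x_2^5: subtract (x_2^3)·g_3 from x_1x_2^5 + x_1x_2^3 + x_1x_2^2 + x_2^5 → x_1x_2^4 + x_1x_2^3 + x_1x_2^2 + x_2^5 + x_2^4
  leading term x_1x_2^4: subtract (x_2^2)·g_3 from x_1x_2^4 + x_1x_2^3 + x_1x_2^2 + x_2^5 + x_2^4 → x_1x_2^2 + x_2^5 + x_2^4 + x_2^3
  leading term x_1x_2^2: subtract (1)·g_3 from x_1x_2^2 + x_2^5 + x_2^4 + x_2^3 → x_1x_2 + x_2^5 + x_2^4 + x_2^3 + x_2
  leading term x_1x_2: subtract (1)·g_5 from x_1x_2 + x_2^5 + x_2^4 + x_2^3 + x_2 → 0
The remainder is 0, so this S-polynomial contributes no new basis element.

S(g_3, g_6) = x_1x_2^5 + x_1x_2^3 + x_1x_2^2 + x_2^5; remainder on division = 0.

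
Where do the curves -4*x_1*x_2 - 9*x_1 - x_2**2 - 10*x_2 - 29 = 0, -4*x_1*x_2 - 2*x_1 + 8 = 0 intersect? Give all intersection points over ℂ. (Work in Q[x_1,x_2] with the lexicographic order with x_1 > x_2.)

{(-4, -1), (-17/56 + sqrt(159)*I/56, -19/4 - sqrt(159)*I/4), (-17/56 - sqrt(159)*I/56, -19/4 + sqrt(159)*I/4)}

Compute a lex Gröbner basis by Buchberger's algorithm.
f_1 = -4*x_1*x_2 - 9*x_1 - x_2**2 - 10*x_2 - 29, LT = x_1*x_2.
f_2 = -4*x_1*x_2 - 2*x_1 + 8, LT = x_1*x_2.

S(f_1,f_2): lcm = x_1*x_2. S = 7/4*x_1 + 1/4*x_2**2 + 5/2*x_2 + 37/4.
  leading term x_1: no divisor's leading term divides it; move 7/4*x_1 to the remainder.
  leading term x_2**2: no divisor's leading term divides it; move 1/4*x_2**2 to the remainder.
  leading term x_2: no divisor's leading term divides it; move 5/2*x_2 to the remainder.
  leading term 1: no divisor's leading term divides it; move 37/4 to the remainder.
  remainder 7/4*x_1 + 1/4*x_2**2 + 5/2*x_2 + 37/4 ≠ 0; add h_3 = 7/4*x_1 + 1/4*x_2**2 + 5/2*x_2 + 37/4 to the basis.

S(f_1,h_3): lcm = x_1*x_2. S = 9/4*x_1 - 1/7*x_2**3 - 33/28*x_2**2 - 39/14*x_2 + 29/4.
  leading term x_1: subtract (9/7)·h_3 from 9/4*x_1 - 1/7*x_2**3 - 33/28*x_2**2 - 39/14*x_2 + 29/4 → -1/7*x_2**3 - 3/2*x_2**2 - 6*x_2 - 65/14
  leading term x_2**3: no divisor's leading term divides it; move -1/7*x_2**3 to the remainder.
  leading term x_2**2: no divisor's leading term divides it; move -3/2*x_2**2 to the remainder.
  leading term x_2: no divisor's leading term divides it; move -6*x_2 to the remainder.
  leading term 1: no divisor's leading term divides it; move -65/14 to the remainder.
  remainder -1/7*x_2**3 - 3/2*x_2**2 - 6*x_2 - 65/14 ≠ 0; add h_4 = -1/7*x_2**3 - 3/2*x_2**2 - 6*x_2 - 65/14 to the basis.

S(f_2,h_3): lcm = x_1*x_2. S = 1/2*x_1 - 1/7*x_2**3 - 10/7*x_2**2 - 37/7*x_2 - 2.
  leading term x_1: subtract (2/7)·h_3 from 1/2*x_1 - 1/7*x_2**3 - 10/7*x_2**2 - 37/7*x_2 - 2 → -1/7*x_2**3 - 3/2*x_2**2 - 6*x_2 - 65/14
  leading term x_2**3: subtract (1)·h_4 from -1/7*x_2**3 - 3/2*x_2**2 - 6*x_2 - 65/14 → 0
  remainder 0.

S(f_1,h_4): lcm = x_1*x_2**3. S = -33/4*x_1*x_2**2 - 42*x_1*x_2 - 65/2*x_1 + 1/4*x_2**4 + 5/2*x_2**3 + 29/4*x_2**2.
  leading term x_1*x_2**2: subtract (33/16*x_2)·f_1 from -33/4*x_1*x_2**2 - 42*x_1*x_2 - 65/2*x_1 + 1/4*x_2**4 + 5/2*x_2**3 + 29/4*x_2**2 → -375/16*x_1*x_2 - 65/2*x_1 + 1/4*x_2**4 + 73/16*x_2**3 + 223/8*x_2**2 + 957/16*x_2
  leading term x_1*x_2: subtract (375/64)·f_1 from -375/16*x_1*x_2 - 65/2*x_1 + 1/4*x_2**4 + 73/16*x_2**3 + 223/8*x_2**2 + 957/16*x_2 → 1295/64*x_1 + 1/4*x_2**4 + 73/16*x_2**3 + 2159/64*x_2**2 + 3789/32*x_2 + 10875/64
  leading term x_1: subtract (185/16)·h_3 from 1295/64*x_1 + 1/4*x_2**4 + 73/16*x_2**3 + 2159/64*x_2**2 + 3789/32*x_2 + 10875/64 → 1/4*x_2**4 + 73/16*x_2**3 + 987/32*x_2**2 + 179/2*x_2 + 2015/32
  leading term x_2**4: subtract (-7/4*x_2)·h_4 from 1/4*x_2**4 + 73/16*x_2**3 + 987/32*x_2**2 + 179/2*x_2 + 2015/32 → 31/16*x_2**3 + 651/32*x_2**2 + 651/8*x_2 + 2015/32
  leading term x_2**3: subtract (-217/16)·h_4 from 31/16*x_2**3 + 651/32*x_2**2 + 651/8*x_2 + 2015/32 → 0
  remainder 0.

S(f_2,h_4): lcm = x_1*x_2**3. S = -10*x_1*x_2**2 - 42*x_1*x_2 - 65/2*x_1 - 2*x_2**2.
  leading term x_1*x_2**2: subtract (5/2*x_2)·f_1 from -10*x_1*x_2**2 - 42*x_1*x_2 - 65/2*x_1 - 2*x_2**2 → -39/2*x_1*x_2 - 65/2*x_1 + 5/2*x_2**3 + 23*x_2**2 + 145/2*x_2
  leading term x_1*x_2: subtract (39/8)·f_1 from -39/2*x_1*x_2 - 65/2*x_1 + 5/2*x_2**3 + 23*x_2**2 + 145/2*x_2 → 91/8*x_1 + 5/2*x_2**3 + 223/8*x_2**2 + 485/4*x_2 + 1131/8
  leading term x_1: subtract (13/2)·h_3 from 91/8*x_1 + 5/2*x_2**3 + 223/8*x_2**2 + 485/4*x_2 + 1131/8 → 5/2*x_2**3 + 105/4*x_2**2 + 105*x_2 + 325/4
  leading term x_2**3: subtract (-35/2)·h_4 from 5/2*x_2**3 + 105/4*x_2**2 + 105*x_2 + 325/4 → 0
  remainder 0.

S(h_3,h_4): leading monomials are coprime, so the S-polynomial reduces to 0 (Buchberger's first criterion).
Every S-polynomial of the final basis reduces to 0, so we have a Gröbner basis.
Inter-reduce: drop elements whose leading term is divisible by another's, tail-reduce, and make monic.
Reduced Gröbner basis: {x_1 + 1/7*x_2**2 + 10/7*x_2 + 37/7, x_2**3 + 21/2*x_2**2 + 42*x_2 + 65/2}.

Since the basis is lex-ordered, x_2**3 + 21/2*x_2**2 + 42*x_2 + 65/2 is univariate in x_2. Its roots are {-1, -19/4 - sqrt(159)*I/4, -19/4 + sqrt(159)*I/4}. Back-substituting each root into the other basis elements fixes the other coordinates.
  x_2 = -1: the earlier basis element becomes x_1 + 4 = 0, giving x_1 = -4 — point (-4, -1).
  x_2 = -19/4 - sqrt(159)*I/4: the earlier basis element becomes x_1 + 17/56 - sqrt(159)*I/56 = 0, giving x_1 = -17/56 + sqrt(159)*I/56 — point (-17/56 + sqrt(159)*I/56, -19/4 - sqrt(159)*I/4).
  x_2 = -19/4 + sqrt(159)*I/4: the earlier basis element becomes x_1 + 17/56 + sqrt(159)*I/56 = 0, giving x_1 = -17/56 - sqrt(159)*I/56 — point (-17/56 - sqrt(159)*I/56, -19/4 + sqrt(159)*I/4).
Each listed point satisfies every original equation (direct substitution).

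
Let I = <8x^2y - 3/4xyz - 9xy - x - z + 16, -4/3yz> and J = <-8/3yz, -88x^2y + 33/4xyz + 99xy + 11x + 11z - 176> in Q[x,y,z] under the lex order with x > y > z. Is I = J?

Yes, the ideals are equal.

Equality of ideals is decidable: compute both reduced Gröbner bases (unique for the ordering) and check whether they agree.
Buchberger on the first generating set:
f_1 = 8x^2y - 3/4xyz - 9xy - x - z + 16, LT = x^2y.
f_2 = -4/3yz, LT = yz.

S(f_1,f_2): lcm = x^2yz. S = -3/32xyz^2 - 9/8xyz - 1/8xz - 1/8z^2 + 2z.
  leading term xyz^2: subtract (9/128xz)·f_2 from -3/32xyz^2 - 9/8xyz - 1/8xz - 1/8z^2 + 2z → -9/8xyz - 1/8xz - 1/8z^2 + 2z
  leading term xyz: subtract (27/32x)·f_2 from -9/8xyz - 1/8xz - 1/8z^2 + 2z → -1/8xz - 1/8z^2 + 2z
  leading term xz: no divisor's leading term divides it; move -1/8xz to the remainder.
  leading term z^2: no divisor's leading term divides it; move -1/8z^2 to the remainder.
  leading term z: no divisor's leading term divides it; move 2z to the remainder.
  remainder -1/8xz - 1/8z^2 + 2z ≠ 0; add g_3 = -1/8xz - 1/8z^2 + 2z to the basis.

The other S-polynomials (S(f_1,g_3), S(f_2,g_3)) all reduce to 0 modulo the current basis, so we have a Gröbner basis.
Inter-reduce: drop elements whose leading term is divisible by another's, tail-reduce, and make monic.
Reduced Gröbner basis: {x^2y - 9/8xy - 1/8x - 1/8z + 2, xz + z^2 - 16z, yz}.

Buchberger on the second generating set:
h_1 = -8/3yz, LT = yz.
h_2 = -88x^2y + 33/4xyz + 99xy + 11x + 11z - 176, LT = x^2y.

S(h_1,h_2): lcm = x^2yz. S = 3/32xyz^2 + 9/8xyz + 1/8xz + 1/8z^2 - 2z.
  leading term xyz^2: subtract (-9/256xz)·h_1 from 3/32xyz^2 + 9/8xyz + 1/8xz + 1/8z^2 - 2z → 9/8xyz + 1/8xz + 1/8z^2 - 2z
  leading term xyz: subtract (-27/64x)·h_1 from 9/8xyz + 1/8xz + 1/8z^2 - 2z → 1/8xz + 1/8z^2 - 2z
  leading term xz: no divisor's leading term divides it; move 1/8xz to the remainder.
  leading term z^2: no divisor's leading term divides it; move 1/8z^2 to the remainder.
  leading term z: no divisor's leading term divides it; move -2z to the remainder.
  remainder 1/8xz + 1/8z^2 - 2z ≠ 0; add k_3 = 1/8xz + 1/8z^2 - 2z to the basis.

The other S-polynomials (S(h_1,k_3), S(h_2,k_3)) all reduce to 0 modulo the current basis, so we have a Gröbner basis.
Inter-reduce: drop elements whose leading term is divisible by another's, tail-reduce, and make monic.
Reduced Gröbner basis: {x^2y - 9/8xy - 1/8x - 1/8z + 2, xz + z^2 - 16z, yz}.

The two bases agree; hence the ideals are identical.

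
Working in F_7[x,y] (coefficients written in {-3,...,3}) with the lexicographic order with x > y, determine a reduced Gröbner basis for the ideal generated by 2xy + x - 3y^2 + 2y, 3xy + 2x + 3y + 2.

f_1 = 2xy + x - 3y^2 + 2y, LT = xy.
f_2 = 3xy + 2x + 3y + 2, LT = xy.

S(f_1,f_2): lcm = xy. S = x + 2y^2 - 3.
  reduce S modulo (f_1, f_2):
  remainder x + 2y^2 - 3 ≠ 0; add g_3 = x + 2y^2 - 3 to the basis.

S(f_1,g_3): lcm = xy. S = -3x - 2y^3 + 2y^2 - 3y.
  reduce S modulo (f_1, f_2, g_3):
  remainder -2y^3 + y^2 - 3y - 2 ≠ 0; add g_4 = -2y^3 + y^2 - 3y - 2 to the basis.

The other S-polynomials (S(f_2,g_3), S(f_1,g_4), S(f_2,g_4), S(g_3,g_4)) all reduce to 0 modulo the current basis, so we have a Gröbner basis.
Inter-reduce: drop elements whose leading term is divisible by another's, tail-reduce, and make monic.

G = {x + 2y^2 - 3, y^3 + 3y^2 - 2y + 1}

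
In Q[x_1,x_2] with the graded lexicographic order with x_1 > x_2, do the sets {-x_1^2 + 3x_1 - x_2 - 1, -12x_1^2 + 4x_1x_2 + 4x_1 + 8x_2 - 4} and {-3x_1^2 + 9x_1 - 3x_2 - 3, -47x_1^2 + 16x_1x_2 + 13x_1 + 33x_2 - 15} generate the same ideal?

Yes, the ideals are equal.

Since reduced Gröbner bases are canonical representatives of ideals under a given ordering, it suffices to compute and compare them.
Buchberger on the first generating set:
f_1 = -x_1^2 + 3x_1 - x_2 - 1, LT = x_1^2.
f_2 = -12x_1^2 + 4x_1x_2 + 4x_1 + 8x_2 - 4, LT = x_1^2.

S(f_1,f_2): lcm = x_1^2. S = 1/3x_1x_2 - 8/3x_1 + 5/3x_2 + 2/3.
  leading term x_1x_2: no divisor's leading term divides it; move 1/3x_1x_2 to the remainder.
  leading term x_1: no divisor's leading term divides it; move -8/3x_1 to the remainder.
  leading term x_2: no divisor's leading term divides it; move 5/3x_2 to the remainder.
  leading term 1: no divisor's leading term divides it; move 2/3 to the remainder.
  remainder 1/3x_1x_2 - 8/3x_1 + 5/3x_2 + 2/3 ≠ 0; add g_3 = 1/3x_1x_2 - 8/3x_1 + 5/3x_2 + 2/3 to the basis.

S(f_1,g_3): lcm = x_1^2x_2. S = 8x_1^2 - 8x_1x_2 + x_2^2 - 2x_1 + x_2.
  leading term x_1^2: subtract (-8)·f_1 from 8x_1^2 - 8x_1x_2 + x_2^2 - 2x_1 + x_2 → -8x_1x_2 + x_2^2 + 22x_1 - 7x_2 - 8
  leading term x_1x_2: subtract (-24)·g_3 from -8x_1x_2 + x_2^2 + 22x_1 - 7x_2 - 8 → x_2^2 - 42x_1 + 33x_2 + 8
  leading term x_2^2: no divisor's leading term divides it; move x_2^2 to the remainder.
  leading term x_1: no divisor's leading term divides it; move -42x_1 to the remainder.
  leading term x_2: no divisor's leading term divides it; move 33x_2 to the remainder.
  leading term 1: no divisor's leading term divides it; move 8 to the remainder.
  remainder x_2^2 - 42x_1 + 33x_2 + 8 ≠ 0; add g_4 = x_2^2 - 42x_1 + 33x_2 + 8 to the basis.

The other S-polynomials (S(f_2,g_3), S(f_1,g_4), S(f_2,g_4), S(g_3,g_4)) all reduce to 0 modulo the current basis, so we have a Gröbner basis.
Inter-reduce: drop elements whose leading term is divisible by another's, tail-reduce, and make monic.
Reduced Gröbner basis: {x_1^2 - 3x_1 + x_2 + 1, x_1x_2 - 8x_1 + 5x_2 + 2, x_2^2 - 42x_1 + 33x_2 + 8}.

Buchberger on the second generating set:
h_1 = -3x_1^2 + 9x_1 - 3x_2 - 3, LT = x_1^2.
h_2 = -47x_1^2 + 16x_1x_2 + 13x_1 + 33x_2 - 15, LT = x_1^2.

S(h_1,h_2): lcm = x_1^2. S = 16/47x_1x_2 - 128/47x_1 + 80/47x_2 + 32/47.
  leading term x_1x_2: no divisor's leading term divides it; move 16/47x_1x_2 to the remainder.
  leading term x_1: no divisor's leading term divides it; move -128/47x_1 to the remainder.
  leading term x_2: no divisor's leading term divides it; move 80/47x_2 to the remainder.
  leading term 1: no divisor's leading term divides it; move 32/47 to the remainder.
  remainder 16/47x_1x_2 - 128/47x_1 + 80/47x_2 + 32/47 ≠ 0; add k_3 = 16/47x_1x_2 - 128/47x_1 + 80/47x_2 + 32/47 to the basis.

S(h_1,k_3): lcm = x_1^2x_2. S = 8x_1^2 - 8x_1x_2 + x_2^2 - 2x_1 + x_2.
  leading term x_1^2: subtract (-8/3)·h_1 from 8x_1^2 - 8x_1x_2 + x_2^2 - 2x_1 + x_2 → -8x_1x_2 + x_2^2 + 22x_1 - 7x_2 - 8
  leading term x_1x_2: subtract (-47/2)·k_3 from -8x_1x_2 + x_2^2 + 22x_1 - 7x_2 - 8 → x_2^2 - 42x_1 + 33x_2 + 8
  leading term x_2^2: no divisor's leading term divides it; move x_2^2 to the remainder.
  leading term x_1: no divisor's leading term divides it; move -42x_1 to the remainder.
  leading term x_2: no divisor's leading term divides it; move 33x_2 to the remainder.
  leading term 1: no divisor's leading term divides it; move 8 to the remainder.
  remainder x_2^2 - 42x_1 + 33x_2 + 8 ≠ 0; add k_4 = x_2^2 - 42x_1 + 33x_2 + 8 to the basis.

The other S-polynomials (S(h_2,k_3), S(h_1,k_4), S(h_2,k_4), S(k_3,k_4)) all reduce to 0 modulo the current basis, so we have a Gröbner basis.
Inter-reduce: drop elements whose leading term is divisible by another's, tail-reduce, and make monic.
Reduced Gröbner basis: {x_1^2 - 3x_1 + x_2 + 1, x_1x_2 - 8x_1 + 5x_2 + 2, x_2^2 - 42x_1 + 33x_2 + 8}.

These coincide, so the ideals are equal.
The same test decides containment: I ⊆ J iff every generator of I reduces to 0 modulo a Gröbner basis of J.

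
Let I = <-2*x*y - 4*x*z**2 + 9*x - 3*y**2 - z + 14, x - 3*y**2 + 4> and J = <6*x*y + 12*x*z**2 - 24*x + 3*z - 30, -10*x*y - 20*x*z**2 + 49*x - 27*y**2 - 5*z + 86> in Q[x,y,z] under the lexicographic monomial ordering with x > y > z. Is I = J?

Yes, the ideals are equal.

Two ideals are equal iff their reduced Gröbner bases coincide (the reduced basis is unique for a fixed ordering).
Buchberger on the first generating set:
f_1 = -2*x*y - 4*x*z**2 + 9*x - 3*y**2 - z + 14, LT = x*y.
f_2 = x - 3*y**2 + 4, LT = x.

S(f_1,f_2): lcm = x*y. S = 2*x*z**2 - 9/2*x + 3*y**3 + 3/2*y**2 - 4*y + 1/2*z - 7.
  leading term x*z**2: subtract (2*z**2)·f_2 from 2*x*z**2 - 9/2*x + 3*y**3 + 3/2*y**2 - 4*y + 1/2*z - 7 → -9/2*x + 3*y**3 + 6*y**2*z**2 + 3/2*y**2 - 4*y - 8*z**2 + 1/2*z - 7
  leading term x: subtract (-9/2)·f_2 from -9/2*x + 3*y**3 + 6*y**2*z**2 + 3/2*y**2 - 4*y - 8*z**2 + 1/2*z - 7 → 3*y**3 + 6*y**2*z**2 - 12*y**2 - 4*y - 8*z**2 + 1/2*z + 11
  leading term y**3: no divisor's leading term divides it; move 3*y**3 to the remainder.
  leading term y**2*z**2: no divisor's leading term divides it; move 6*y**2*z**2 to the remainder.
  leading term y**2: no divisor's leading term divides it; move -12*y**2 to the remainder.
  leading term y: no divisor's leading term divides it; move -4*y to the remainder.
  leading term z**2: no divisor's leading term divides it; move -8*z**2 to the remainder.
  leading term z: no divisor's leading term divides it; move 1/2*z to the remainder.
  leading term 1: no divisor's leading term divides it; move 11 to the remainder.
  remainder 3*y**3 + 6*y**2*z**2 - 12*y**2 - 4*y - 8*z**2 + 1/2*z + 11 ≠ 0; add g_3 = 3*y**3 + 6*y**2*z**2 - 12*y**2 - 4*y - 8*z**2 + 1/2*z + 11 to the basis.

The other S-polynomials (S(f_1,g_3), S(f_2,g_3)) all reduce to 0 modulo the current basis, so we have a Gröbner basis.
Inter-reduce: drop elements whose leading term is divisible by another's, tail-reduce, and make monic.
Reduced Gröbner basis: {x - 3*y**2 + 4, y**3 + 2*y**2*z**2 - 4*y**2 - 4/3*y - 8/3*z**2 + 1/6*z + 11/3}.

Buchberger on the second generating set:
h_1 = 6*x*y + 12*x*z**2 - 24*x + 3*z - 30, LT = x*y.
h_2 = -10*x*y - 20*x*z**2 + 49*x - 27*y**2 - 5*z + 86, LT = x*y.

S(h_1,h_2): lcm = x*y. S = 9/10*x - 27/10*y**2 + 18/5.
  leading term x: no divisor's leading term divides it; move 9/10*x to the remainder.
  leading term y**2: no divisor's leading term divides it; move -27/10*y**2 to the remainder.
  leading term 1: no divisor's leading term divides it; move 18/5 to the remainder.
  remainder 9/10*x - 27/10*y**2 + 18/5 ≠ 0; add k_3 = 9/10*x - 27/10*y**2 + 18/5 to the basis.

S(h_1,k_3): lcm = x*y. S = 2*x*z**2 - 4*x + 3*y**3 - 4*y + 1/2*z - 5.
  leading term x*z**2: subtract (20/9*z**2)·k_3 from 2*x*z**2 - 4*x + 3*y**3 - 4*y + 1/2*z - 5 → -4*x + 3*y**3 + 6*y**2*z**2 - 4*y - 8*z**2 + 1/2*z - 5
  leading term x: subtract (-40/9)·k_3 from -4*x + 3*y**3 + 6*y**2*z**2 - 4*y - 8*z**2 + 1/2*z - 5 → 3*y**3 + 6*y**2*z**2 - 12*y**2 - 4*y - 8*z**2 + 1/2*z + 11
  leading term y**3: no divisor's leading term divides it; move 3*y**3 to the remainder.
  leading term y**2*z**2: no divisor's leading term divides it; move 6*y**2*z**2 to the remainder.
  leading term y**2: no divisor's leading term divides it; move -12*y**2 to the remainder.
  leading term y: no divisor's leading term divides it; move -4*y to the remainder.
  leading term z**2: no divisor's leading term divides it; move -8*z**2 to the remainder.
  leading term z: no divisor's leading term divides it; move 1/2*z to the remainder.
  leading term 1: no divisor's leading term divides it; move 11 to the remainder.
  remainder 3*y**3 + 6*y**2*z**2 - 12*y**2 - 4*y - 8*z**2 + 1/2*z + 11 ≠ 0; add k_4 = 3*y**3 + 6*y**2*z**2 - 12*y**2 - 4*y - 8*z**2 + 1/2*z + 11 to the basis.

The other S-polynomials (S(h_2,k_3), S(h_1,k_4), S(h_2,k_4), S(k_3,k_4)) all reduce to 0 modulo the current basis, so we have a Gröbner basis.
Inter-reduce: drop elements whose leading term is divisible by another's, tail-reduce, and make monic.
Reduced Gröbner basis: {x - 3*y**2 + 4, y**3 + 2*y**2*z**2 - 4*y**2 - 4/3*y - 8/3*z**2 + 1/6*z + 11/3}.

These coincide, so the ideals are equal.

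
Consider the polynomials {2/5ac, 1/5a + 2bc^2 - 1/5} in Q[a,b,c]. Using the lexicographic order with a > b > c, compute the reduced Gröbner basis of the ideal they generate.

f_1 = 2/5ac, LT = ac.
f_2 = 1/5a + 2bc^2 - 1/5, LT = a.

S(f_1,f_2): lcm = ac. S = -10bc^3 + c.
  reduce S modulo (f_1, f_2):
  remainder -10bc^3 + c ≠ 0; add g_3 = -10bc^3 + c to the basis.

The other S-polynomials (S(f_1,g_3), S(f_2,g_3)) all reduce to 0 modulo the current basis, so we have a Gröbner basis.
Inter-reduce: drop elements whose leading term is divisible by another's, tail-reduce, and make monic.

G = {a + 10bc^2 - 1, bc^3 - 1/10c}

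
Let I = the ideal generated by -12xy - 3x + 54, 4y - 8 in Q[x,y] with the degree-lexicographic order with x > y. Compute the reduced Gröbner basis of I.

f_1 = -12xy - 3x + 54, LT = xy.
f_2 = 4y - 8, LT = y.

S(f_1,f_2): lcm = xy. S = \tfrac{9}{4}x - \tfrac{9}{2}.
  leading term x: no divisor's leading term divides it; move \tfrac{9}{4}x to the remainder.
  leading term 1: no divisor's leading term divides it; move -\tfrac{9}{2} to the remainder.
  remainder \tfrac{9}{4}x - \tfrac{9}{2} ≠ 0; add g_3 = \tfrac{9}{4}x - \tfrac{9}{2} to the basis.

The other S-polynomials (S(f_1,g_3), S(f_2,g_3)) all reduce to 0 modulo the current basis, so we have a Gröbner basis.
Inter-reduce: drop elements whose leading term is divisible by another's, tail-reduce, and make monic.

G = {x - 2, y - 2}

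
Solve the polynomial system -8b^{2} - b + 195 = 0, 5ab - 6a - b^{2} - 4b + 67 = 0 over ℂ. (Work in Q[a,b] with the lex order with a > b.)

Compute a lex Gröbner basis by Buchberger's algorithm.
f_1 = -8b^{2} - b + 195, LT = b^{2}.
f_2 = 5ab - 6a - b^{2} - 4b + 67, LT = ab.

S(f_1,f_2): lcm = ab^{2}. S = \tfrac{53}{40}ab - \tfrac{195}{8}a + \tfrac{1}{5}b^{3} + \tfrac{4}{5}b^{2} - \tfrac{67}{5}b.
  leading term ab: subtract (\tfrac{53}{200})·f_2 from \tfrac{53}{40}ab - \tfrac{195}{8}a + \tfrac{1}{5}b^{3} + \tfrac{4}{5}b^{2} - \tfrac{67}{5}b → -\tfrac{4557}{200}a + \tfrac{1}{5}b^{3} + \tfrac{213}{200}b^{2} - \tfrac{617}{50}b - \tfrac{3551}{200}
  leading term a: no divisor's leading term divides it; move -\tfrac{4557}{200}a to the remainder.
  leading term b^{3}: subtract (-\tfrac{1}{40}b)·f_1 from \tfrac{1}{5}b^{3} + \tfrac{213}{200}b^{2} - \tfrac{617}{50}b - \tfrac{3551}{200} → \tfrac{26}{25}b^{2} - \tfrac{1493}{200}b - \tfrac{3551}{200}
  leading term b^{2}: subtract (-\tfrac{13}{100})·f_1 from \tfrac{26}{25}b^{2} - \tfrac{1493}{200}b - \tfrac{3551}{200} → -\tfrac{1519}{200}b + \tfrac{1519}{200}
  leading term b: no divisor's leading term divides it; move -\tfrac{1519}{200}b to the remainder.
  leading term 1: no divisor's leading term divides it; move \tfrac{1519}{200} to the remainder.
  remainder -\tfrac{4557}{200}a - \tfrac{1519}{200}b + \tfrac{1519}{200} ≠ 0; add h_3 = -\tfrac{4557}{200}a - \tfrac{1519}{200}b + \tfrac{1519}{200} to the basis.

The other S-polynomials (S(f_1,h_3), S(f_2,h_3)) all reduce to 0 modulo the current basis, so we have a Gröbner basis.
Inter-reduce: drop elements whose leading term is divisible by another's, tail-reduce, and make monic.
Reduced Gröbner basis: {a + \tfrac{1}{3}b - \tfrac{1}{3}, b^{2} + \tfrac{1}{8}b - \tfrac{195}{8}}.

The lex basis is triangular: the last element involves only b. Solving b^{2} + \tfrac{1}{8}b - \tfrac{195}{8} = 0 gives b ∈ {-5, 39/8}; substituting each value into the earlier elements determines the remaining variables.
  b = -5: the earlier basis element becomes a - 2 = 0, giving a = 2 — point (2, -5).
  b = 39/8: the earlier basis element becomes a + \tfrac{31}{24} = 0, giving a = -31/24 — point (-31/24, 39/8).
Check: every point annihilates each of the original generators.

{(2, -5), (-31/24, 39/8)}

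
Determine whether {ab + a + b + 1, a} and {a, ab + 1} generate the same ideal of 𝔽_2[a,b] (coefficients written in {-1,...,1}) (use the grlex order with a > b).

No, the ideals differ.

Two ideals are equal iff their reduced Gröbner bases coincide (the reduced basis is unique for a fixed ordering).
Buchberger on the first generating set:
f_1 = ab + a + b + 1, LT = ab.
f_2 = a, LT = a.

S(f_1,f_2): lcm = ab. S = a + b + 1.
  leading term a: subtract (1)·f_2 from a + b + 1 → b + 1
  leading term b: no divisor's leading term divides it; move b to the remainder.
  leading term 1: no divisor's leading term divides it; move 1 to the remainder.
  remainder b + 1 ≠ 0; add g_3 = b + 1 to the basis.

The other S-polynomials (S(f_1,g_3), S(f_2,g_3)) all reduce to 0 modulo the current basis, so we have a Gröbner basis.
Inter-reduce: drop elements whose leading term is divisible by another's, tail-reduce, and make monic.
Reduced Gröbner basis: {a, b + 1}.

Buchberger on the second generating set:
h_1 = a, LT = a.
h_2 = ab + 1, LT = ab.

S(h_1,h_2): lcm = ab. S = 1.
  leading term 1: no divisor's leading term divides it; move 1 to the remainder.
  remainder 1 ≠ 0; add k_3 = 1 to the basis.

The other S-polynomials (S(h_1,k_3), S(h_2,k_3)) all reduce to 0 modulo the current basis, so we have a Gröbner basis.
Inter-reduce: drop elements whose leading term is divisible by another's, tail-reduce, and make monic.
Reduced Gröbner basis: {1}.

Since the reduced bases disagree, the two ideals are not the same.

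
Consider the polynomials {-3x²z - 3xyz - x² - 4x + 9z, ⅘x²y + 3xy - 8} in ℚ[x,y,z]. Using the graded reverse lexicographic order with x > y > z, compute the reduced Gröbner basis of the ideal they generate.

G = {x²y + 15/4xy - 10, x²z + ⅓x² + 10/3xz - 5/12yz + 22/9x - 3z + 40/9, xyz - 10/3xz + 5/12yz - 10/9x - 40/9, y²z - 43/15xy + 10/3xz + 407/60yz + 10/9x - 32/3y - 24z - 32/9}

f_1 = -3x²z - 3xyz - x² - 4x + 9z, LT = x²z.
f_2 = ⅘x²y + 3xy - 8, LT = x²y.

S(f_1,f_2): lcm = x²yz. S = xy²z + ⅓x²y - 15/4xyz + 4/3xy - 3yz + 10z.
  leading term xy²z: no divisor's leading term divides it; move xy²z to the remainder.
  leading term x²y: subtract (5/12)·f_2 from ⅓x²y - 15/4xyz + 4/3xy - 3yz + 10z → -15/4xyz + 1/12xy - 3yz + 10z + 10/3
  leading term xyz: no divisor's leading term divides it; move -15/4xyz to the remainder.
  leading term xy: no divisor's leading term divides it; move 1/12xy to the remainder.
  leading term yz: no divisor's leading term divides it; move -3yz to the remainder.
  leading term z: no divisor's leading term divides it; move 10z to the remainder.
  leading term 1: no divisor's leading term divides it; move 10/3 to the remainder.
  remainder xy²z - 15/4xyz + 1/12xy - 3yz + 10z + 10/3 ≠ 0; add g_3 = xy²z - 15/4xyz + 1/12xy - 3yz + 10z + 10/3 to the basis.

S(f_1,g_3): lcm = x²y²z. S = xy³z + ⅓x²y² + 15/4x²yz - 1/12x²y + 4/3xy² + 3xyz - 3y²z - 10xz - 10/3x.
  leading term xy³z: subtract (y)·g_3 from xy³z + ⅓x²y² + 15/4x²yz - 1/12x²y + 4/3xy² + 3xyz - 3y²z - 10xz - 10/3x → ⅓x²y² + 15/4x²yz + 15/4xy²z - 1/12x²y + 5/4xy² + 3xyz - 10xz - 10yz - 10/3x - 10/3y
  leading term x²y²: subtract (5/12y)·f_2 from ⅓x²y² + 15/4x²yz + 15/4xy²z - 1/12x²y + 5/4xy² + 3xyz - 10xz - 10yz - 10/3x - 10/3y → 15/4x²yz + 15/4xy²z - 1/12x²y + 3xyz - 10xz - 10yz - 10/3x
  leading term x²yz: subtract (-5/4y)·f_1 from 15/4x²yz + 15/4xy²z - 1/12x²y + 3xyz - 10xz - 10yz - 10/3x → -4/3x²y + 3xyz - 5xy - 10xz + 5/4yz - 10/3x
  leading term x²y: subtract (-5/3)·f_2 from -4/3x²y + 3xyz - 5xy - 10xz + 5/4yz - 10/3x → 3xyz - 10xz + 5/4yz - 10/3x - 40/3
  leading term xyz: no divisor's leading term divides it; move 3xyz to the remainder.
  leading term xz: no divisor's leading term divides it; move -10xz to the remainder.
  leading term yz: no divisor's leading term divides it; move 5/4yz to the remainder.
  leading term x: no divisor's leading term divides it; move -10/3x to the remainder.
  leading term 1: no divisor's leading term divides it; move -40/3 to the remainder.
  remainder 3xyz - 10xz + 5/4yz - 10/3x - 40/3 ≠ 0; add g_4 = 3xyz - 10xz + 5/4yz - 10/3x - 40/3 to the basis.

S(g_3,g_4): lcm = xy²z. S = -5/12xyz - 5/12y²z + 43/36xy - 3yz + 40/9y + 10z + 10/3.
  leading term xyz: subtract (-5/36)·g_4 from -5/12xyz - 5/12y²z + 43/36xy - 3yz + 40/9y + 10z + 10/3 → -5/12y²z + 43/36xy - 25/18xz - 407/144yz - 25/54x + 40/9y + 10z + 40/27
  leading term y²z: no divisor's leading term divides it; move -5/12y²z to the remainder.
  leading term xy: no divisor's leading term divides it; move 43/36xy to the remainder.
  leading term xz: no divisor's leading term divides it; move -25/18xz to the remainder.
  leading term yz: no divisor's leading term divides it; move -407/144yz to the remainder.
  leading term x: no divisor's leading term divides it; move -25/54x to the remainder.
  leading term y: no divisor's leading term divides it; move 40/9y to the remainder.
  leading term z: no divisor's leading term divides it; move 10z to the remainder.
  leading term 1: no divisor's leading term divides it; move 40/27 to the remainder.
  remainder -5/12y²z + 43/36xy - 25/18xz - 407/144yz - 25/54x + 40/9y + 10z + 40/27 ≠ 0; add g_5 = -5/12y²z + 43/36xy - 25/18xz - 407/144yz - 25/54x + 40/9y + 10z + 40/27 to the basis.

The other S-polynomials (S(f_2,g_3), S(f_1,g_4), S(f_2,g_4), S(f_1,g_5), S(f_2,g_5), S(g_3,g_5), S(g_4,g_5)) all reduce to 0 modulo the current basis, so we have a Gröbner basis.
Inter-reduce: drop elements whose leading term is divisible by another's, tail-reduce, and make monic.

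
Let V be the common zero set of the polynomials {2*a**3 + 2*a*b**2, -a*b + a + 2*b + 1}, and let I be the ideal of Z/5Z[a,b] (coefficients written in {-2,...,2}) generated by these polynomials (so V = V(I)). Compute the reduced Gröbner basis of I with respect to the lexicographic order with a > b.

G = {a - 2*b**4 + b**3 - 2*b**2 + 2, b**5 + b**4 - b**3 - b**2 - 2*b - 2}

f_1 = 2*a**3 + 2*a*b**2, LT = a**3.
f_2 = -a*b + a + 2*b + 1, LT = a*b.

S(f_1,f_2): lcm = a**3*b. S = a**3 + 2*a**2*b + a**2 + a*b**3.
  reduce S modulo (f_1, f_2):
  remainder -2*a**2 + a + 2*b**3 + b**2 - 2*b - 1 ≠ 0; add g_3 = -2*a**2 + a + 2*b**3 + b**2 - 2*b - 1 to the basis.

S(f_2,g_3): lcm = a**2*b. S = -a**2 + a*b - a + b**4 - 2*b**3 - b**2 + 2*b.
  reduce S modulo (f_1, f_2, g_3):
  remainder 2*a + b**4 + 2*b**3 + b**2 - 1 ≠ 0; add g_4 = 2*a + b**4 + 2*b**3 + b**2 - 1 to the basis.

S(f_2,g_4): lcm = a*b. S = -a + 2*b**5 - b**4 + 2*b**3 + b - 1.
  reduce S modulo (f_1, f_2, g_3, g_4):
  remainder 2*b**5 + 2*b**4 - 2*b**3 - 2*b**2 + b + 1 ≠ 0; add g_5 = 2*b**5 + 2*b**4 - 2*b**3 - 2*b**2 + b + 1 to the basis.

The other S-polynomials (S(f_1,g_3), S(f_1,g_4), S(g_3,g_4), S(f_1,g_5), S(f_2,g_5), S(g_3,g_5), S(g_4,g_5)) all reduce to 0 modulo the current basis, so we have a Gröbner basis.
Inter-reduce: drop elements whose leading term is divisible by another's, tail-reduce, and make monic.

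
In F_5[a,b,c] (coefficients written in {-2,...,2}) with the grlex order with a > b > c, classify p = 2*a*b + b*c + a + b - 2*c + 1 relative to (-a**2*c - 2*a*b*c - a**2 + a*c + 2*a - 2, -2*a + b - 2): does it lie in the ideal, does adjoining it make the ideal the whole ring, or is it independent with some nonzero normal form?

2*a*b + b*c + a + b - 2*c + 1 lies in I (it reduces to 0).

First compute the reduced Gröbner basis of I by Buchberger's algorithm.
f_1 = -a**2*c - 2*a*b*c - a**2 + a*c + 2*a - 2, LT = a**2*c.
f_2 = -2*a + b - 2, LT = a.

S(f_1,f_2): lcm = a**2*c. S = a**2 - 2*a*c - 2*a + 2.
  leading term a**2: subtract (2*a)·f_2 from a**2 - 2*a*c - 2*a + 2 → -2*a*b - 2*a*c + 2*a + 2
  leading term a*b: subtract (b)·f_2 from -2*a*b - 2*a*c + 2*a + 2 → -2*a*c - b**2 + 2*a + 2*b + 2
  leading term a*c: subtract (c)·f_2 from -2*a*c - b**2 + 2*a + 2*b + 2 → -b**2 - b*c + 2*a + 2*b + 2*c + 2
  leading term b**2: no divisor's leading term divides it; move -b**2 to the remainder.
  leading term b*c: no divisor's leading term divides it; move -b*c to the remainder.
  leading term a: subtract (-1)·f_2 from 2*a + 2*b + 2*c + 2 → -2*b + 2*c
  leading term b: no divisor's leading term divides it; move -2*b to the remainder.
  leading term c: no divisor's leading term divides it; move 2*c to the remainder.
  remainder -b**2 - b*c - 2*b + 2*c ≠ 0; add h_3 = -b**2 - b*c - 2*b + 2*c to the basis.

The other S-polynomials (S(f_1,h_3), S(f_2,h_3)) all reduce to 0 modulo the current basis, so we have a Gröbner basis.
Inter-reduce: drop elements whose leading term is divisible by another's, tail-reduce, and make monic.
Reduced Gröbner basis: {b**2 + b*c + 2*b - 2*c, a + 2*b + 1}.
Label its elements g_1 = b**2 + b*c + 2*b - 2*c, g_2 = a + 2*b + 1.

Reduce p = 2*a*b + b*c + a + b - 2*c + 1 modulo G:
  leading term a*b: subtract (2*b)·g_2 from 2*a*b + b*c + a + b - 2*c + 1 → b**2 + b*c + a - b - 2*c + 1
  leading term b**2: subtract (1)·g_1 from b**2 + b*c + a - b - 2*c + 1 → a + 2*b + 1
  leading term a: subtract (1)·g_2 from a + 2*b + 1 → 0
  normal form = 0.
Since the normal form is 0, p ∈ I.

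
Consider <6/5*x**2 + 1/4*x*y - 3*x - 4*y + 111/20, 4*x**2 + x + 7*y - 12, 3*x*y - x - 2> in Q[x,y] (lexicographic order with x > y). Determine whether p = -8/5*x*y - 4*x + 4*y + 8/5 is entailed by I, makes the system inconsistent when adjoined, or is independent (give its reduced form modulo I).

First compute the reduced Gröbner basis of I by Buchberger's algorithm.
f_1 = 6/5*x**2 + 1/4*x*y - 3*x - 4*y + 111/20, LT = x**2.
f_2 = 4*x**2 + x + 7*y - 12, LT = x**2.
f_3 = 3*x*y - x - 2, LT = x*y.

S(f_1,f_2): lcm = x**2. S = 5/24*x*y - 11/4*x - 61/12*y + 61/8.
  leading term x*y: subtract (5/72)·f_3 from 5/24*x*y - 11/4*x - 61/12*y + 61/8 → -193/72*x - 61/12*y + 559/72
  leading term x: no divisor's leading term divides it; move -193/72*x to the remainder.
  leading term y: no divisor's leading term divides it; move -61/12*y to the remainder.
  leading term 1: no divisor's leading term divides it; move 559/72 to the remainder.
  remainder -193/72*x - 61/12*y + 559/72 ≠ 0; add h_4 = -193/72*x - 61/12*y + 559/72 to the basis.

S(f_1,f_3): lcm = x**2*y. S = 1/3*x**2 + 5/24*x*y**2 - 5/2*x*y + 2/3*x - 10/3*y**2 + 37/8*y.
  leading term x**2: subtract (5/18)·f_1 from 1/3*x**2 + 5/24*x*y**2 - 5/2*x*y + 2/3*x - 10/3*y**2 + 37/8*y → 5/24*x*y**2 - 185/72*x*y + 3/2*x - 10/3*y**2 + 413/72*y - 37/24
  leading term x*y**2: subtract (5/72*y)·f_3 from 5/24*x*y**2 - 185/72*x*y + 3/2*x - 10/3*y**2 + 413/72*y - 37/24 → -5/2*x*y + 3/2*x - 10/3*y**2 + 47/8*y - 37/24
  leading term x*y: subtract (-5/6)·f_3 from -5/2*x*y + 3/2*x - 10/3*y**2 + 47/8*y - 37/24 → 2/3*x - 10/3*y**2 + 47/8*y - 77/24
  leading term x: subtract (-48/193)·h_4 from 2/3*x - 10/3*y**2 + 47/8*y - 77/24 → -10/3*y**2 + 7119/1544*y - 5917/4632
  leading term y**2: no divisor's leading term divides it; move -10/3*y**2 to the remainder.
  leading term y: no divisor's leading term divides it; move 7119/1544*y to the remainder.
  leading term 1: no divisor's leading term divides it; move -5917/4632 to the remainder.
  remainder -10/3*y**2 + 7119/1544*y - 5917/4632 ≠ 0; add h_5 = -10/3*y**2 + 7119/1544*y - 5917/4632 to the basis.

S(f_2,f_3): lcm = x**2*y. S = 1/3*x**2 + 1/4*x*y + 2/3*x + 7/4*y**2 - 3*y.
  leading term x**2: subtract (5/18)·f_1 from 1/3*x**2 + 1/4*x*y + 2/3*x + 7/4*y**2 - 3*y → 13/72*x*y + 3/2*x + 7/4*y**2 - 17/9*y - 37/24
  leading term x*y: subtract (13/216)·f_3 from 13/72*x*y + 3/2*x + 7/4*y**2 - 17/9*y - 37/24 → 337/216*x + 7/4*y**2 - 17/9*y - 307/216
  leading term x: subtract (-337/579)·h_4 from 337/216*x + 7/4*y**2 - 17/9*y - 307/216 → 7/4*y**2 - 11227/2316*y + 3587/1158
  leading term y**2: subtract (-21/40)·h_5 from 7/4*y**2 - 11227/2316*y + 3587/1158 → -449663/185280*y + 449663/185280
  leading term y: no divisor's leading term divides it; move -449663/185280*y to the remainder.
  leading term 1: no divisor's leading term divides it; move 449663/185280 to the remainder.
  remainder -449663/185280*y + 449663/185280 ≠ 0; add h_6 = -449663/185280*y + 449663/185280 to the basis.

S(f_1,h_4): lcm = x**2. S = -7819/4632*x*y + 153/386*x - 10/3*y + 37/8.
  leading term x*y: subtract (-7819/13896)·f_3 from -7819/4632*x*y + 153/386*x - 10/3*y + 37/8 → -2311/13896*x - 10/3*y + 48631/13896
  leading term x: subtract (2311/37249)·h_4 from -2311/13896*x - 10/3*y + 48631/13896 → -449663/148996*y + 449663/148996
  leading term y: subtract (240/193)·h_6 from -449663/148996*y + 449663/148996 → 0
  remainder 0.

S(f_2,h_4): lcm = x**2. S = -366/193*x*y + 2429/772*x + 7/4*y - 3.
  leading term x*y: subtract (-122/193)·f_3 from -366/193*x*y + 2429/772*x + 7/4*y - 3 → 1941/772*x + 7/4*y - 823/193
  leading term x: subtract (-34938/37249)·h_4 from 1941/772*x + 7/4*y - 823/193 → -449663/148996*y + 449663/148996
  leading term y: subtract (240/193)·h_6 from -449663/148996*y + 449663/148996 → 0
  remainder 0.

S(f_3,h_4): lcm = x*y. S = -1/3*x - 366/193*y**2 + 559/193*y - 2/3.
  leading term x: subtract (24/193)·h_4 from -1/3*x - 366/193*y**2 + 559/193*y - 2/3 → -366/193*y**2 + 681/193*y - 315/193
  leading term y**2: subtract (549/965)·h_5 from -366/193*y**2 + 681/193*y - 315/193 → 1348989/1489960*y - 1348989/1489960
  leading term y: subtract (-72/193)·h_6 from 1348989/1489960*y - 1348989/1489960 → 0
  remainder 0.

S(f_1,h_5): leading monomials are coprime, so the S-polynomial reduces to 0 (Buchberger's first criterion).
S(f_2,h_5): leading monomials are coprime, so the S-polynomial reduces to 0 (Buchberger's first criterion).
S(f_3,h_5): lcm = x*y**2. S = 48631/46320*x*y - 5917/15440*x - 2/3*y.
  leading term x*y: subtract (48631/138960)·f_3 from 48631/46320*x*y - 5917/15440*x - 2/3*y → -2311/69480*x - 2/3*y + 48631/69480
  leading term x: subtract (2311/186245)·h_4 from -2311/69480*x - 2/3*y + 48631/69480 → -449663/744980*y + 449663/744980
  leading term y: subtract (48/193)·h_6 from -449663/744980*y + 449663/744980 → 0
  remainder 0.

S(h_4,h_5): leading monomials are coprime, so the S-polynomial reduces to 0 (Buchberger's first criterion).
S(f_1,h_6): leading monomials are coprime, so the S-polynomial reduces to 0 (Buchberger's first criterion).
S(f_2,h_6): leading monomials are coprime, so the S-polynomial reduces to 0 (Buchberger's first criterion).
S(f_3,h_6): lcm = x*y. S = 2/3*x - 2/3.
  leading term x: subtract (-48/193)·h_4 from 2/3*x - 2/3 → -244/193*y + 244/193
  leading term y: subtract (234240/449663)·h_6 from -244/193*y + 244/193 → 0
  remainder 0.

S(h_4,h_6): leading monomials are coprime, so the S-polynomial reduces to 0 (Buchberger's first criterion).
S(h_5,h_6): lcm = y**2. S = -5917/15440*y + 5917/15440.
  leading term y: subtract (71004/449663)·h_6 from -5917/15440*y + 5917/15440 → 0
  remainder 0.

Every S-polynomial of the final basis reduces to 0, so we have a Gröbner basis.
Inter-reduce: drop elements whose leading term is divisible by another's, tail-reduce, and make monic.
Reduced Gröbner basis: {x - 1, y - 1}.
Label its elements g_1 = x - 1, g_2 = y - 1.

Reduce p = -8/5*x*y - 4*x + 4*y + 8/5 modulo G:
  leading term x*y: subtract (-8/5*y)·g_1 from -8/5*x*y - 4*x + 4*y + 8/5 → -4*x + 12/5*y + 8/5
  leading term x: subtract (-4)·g_1 from -4*x + 12/5*y + 8/5 → 12/5*y - 12/5
  leading term y: subtract (12/5)·g_2 from 12/5*y - 12/5 → 0
  normal form = 0.
Since the normal form is 0, p ∈ I.

-8/5*x*y - 4*x + 4*y + 8/5 lies in I (it reduces to 0).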